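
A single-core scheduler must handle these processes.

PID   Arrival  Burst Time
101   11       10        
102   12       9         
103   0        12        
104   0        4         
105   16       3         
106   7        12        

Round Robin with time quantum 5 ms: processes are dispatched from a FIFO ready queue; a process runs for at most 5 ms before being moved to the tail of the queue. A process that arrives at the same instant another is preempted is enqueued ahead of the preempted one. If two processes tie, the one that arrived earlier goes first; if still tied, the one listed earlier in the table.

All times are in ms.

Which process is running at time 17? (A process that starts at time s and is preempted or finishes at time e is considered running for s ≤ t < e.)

Gantt: | 103 0-5 | 104 5-9 | 103 9-14 | 106 14-19 | 101 19-24 | 102 24-29 | 103 29-31 | 105 31-34 | 106 34-39 | 101 39-44 | 102 44-48 | 106 48-50 |
Completion: 101=44  102=48  103=31  104=9  105=34  106=50

106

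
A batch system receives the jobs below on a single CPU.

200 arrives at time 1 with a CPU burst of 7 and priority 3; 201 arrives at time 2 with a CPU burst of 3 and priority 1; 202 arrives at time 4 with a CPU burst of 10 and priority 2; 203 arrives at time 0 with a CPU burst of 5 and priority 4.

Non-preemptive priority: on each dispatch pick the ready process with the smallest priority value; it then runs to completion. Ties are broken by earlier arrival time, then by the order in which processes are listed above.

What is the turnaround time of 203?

5

Timeline: | 203 0-5 | 201 5-8 | 202 8-18 | 200 18-25 |
Completion: 200=25  201=8  202=18  203=5
Turnaround(203) = completion − arrival = 5 − 0 = 5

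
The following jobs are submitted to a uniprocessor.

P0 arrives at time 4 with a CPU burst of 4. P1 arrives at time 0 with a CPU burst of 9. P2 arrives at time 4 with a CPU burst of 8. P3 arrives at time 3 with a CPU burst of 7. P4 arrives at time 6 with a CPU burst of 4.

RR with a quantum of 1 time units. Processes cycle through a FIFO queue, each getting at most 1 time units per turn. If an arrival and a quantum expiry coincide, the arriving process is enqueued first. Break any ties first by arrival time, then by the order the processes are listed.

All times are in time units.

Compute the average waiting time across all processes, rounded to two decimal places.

Gantt: | P1 0-3 | P3 3-4 | P1 4-5 | P0 5-6 | P2 6-7 | P3 7-8 | P1 8-9 | P4 9-10 | P0 10-11 | P2 11-12 | P3 12-13 | P1 13-14 | P4 14-15 | P0 15-16 | P2 16-17 | P3 17-18 | P1 18-19 | P4 19-20 | P0 20-21 | P2 21-22 | P3 22-23 | P1 23-24 | P4 24-25 | P2 25-26 | P3 26-27 | P1 27-28 | P2 28-29 | P3 29-30 | P2 30-32 |
Completion: P0=21  P1=28  P2=32  P3=30  P4=25
Turnaround (C−A): P0=17  P1=28  P2=28  P3=27  P4=19
Waiting times: P0=13, P1=19, P2=20, P3=20, P4=15
Average waiting = (13+19+20+20+15) / 5 = 87/5 = 17.40

17.40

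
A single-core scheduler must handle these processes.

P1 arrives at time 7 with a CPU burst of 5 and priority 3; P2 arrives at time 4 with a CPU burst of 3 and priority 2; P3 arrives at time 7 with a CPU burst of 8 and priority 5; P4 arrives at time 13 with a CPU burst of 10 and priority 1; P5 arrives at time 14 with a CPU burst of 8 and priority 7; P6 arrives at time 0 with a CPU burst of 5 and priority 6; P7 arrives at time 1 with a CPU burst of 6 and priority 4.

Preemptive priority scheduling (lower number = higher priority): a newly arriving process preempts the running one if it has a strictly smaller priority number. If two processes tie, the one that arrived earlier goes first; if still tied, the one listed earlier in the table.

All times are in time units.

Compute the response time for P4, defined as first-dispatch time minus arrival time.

0

Timeline: | P6 0-1 | P7 1-4 | P2 4-7 | P1 7-12 | P7 12-13 | P4 13-23 | P7 23-25 | P3 25-33 | P6 33-37 | P5 37-45 |
Completion: P1=12  P2=7  P3=33  P4=23  P5=45  P6=37  P7=25
Turnaround (C−A): P1=5  P2=3  P3=26  P4=10  P5=31  P6=37  P7=24
Response(P4) = first start − arrival = 13 − 13 = 0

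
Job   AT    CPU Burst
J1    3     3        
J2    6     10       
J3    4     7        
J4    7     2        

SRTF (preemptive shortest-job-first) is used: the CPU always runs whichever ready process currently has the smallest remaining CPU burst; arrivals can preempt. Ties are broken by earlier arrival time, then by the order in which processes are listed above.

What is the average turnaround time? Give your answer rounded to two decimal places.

8.75

Gantt: | idle 0-3 | J1 3-6 | J3 6-7 | J4 7-9 | J3 9-15 | J2 15-25 |
Completion: J1=6  J2=25  J3=15  J4=9
Turnaround (C−A): J1=3  J2=19  J3=11  J4=2
Turnaround times: J1=3, J2=19, J3=11, J4=2
Average turnaround = (3+19+11+2) / 4 = 35/4 = 8.75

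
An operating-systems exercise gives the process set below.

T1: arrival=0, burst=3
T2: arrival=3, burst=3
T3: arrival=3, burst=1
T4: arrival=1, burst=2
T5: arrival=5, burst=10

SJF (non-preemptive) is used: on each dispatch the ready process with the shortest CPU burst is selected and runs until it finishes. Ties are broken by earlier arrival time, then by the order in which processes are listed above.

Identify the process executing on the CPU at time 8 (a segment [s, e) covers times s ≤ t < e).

Gantt: | T1 0-3 | T3 3-4 | T4 4-6 | T2 6-9 | T5 9-19 |
Completion: T1=3  T2=9  T3=4  T4=6  T5=19

T2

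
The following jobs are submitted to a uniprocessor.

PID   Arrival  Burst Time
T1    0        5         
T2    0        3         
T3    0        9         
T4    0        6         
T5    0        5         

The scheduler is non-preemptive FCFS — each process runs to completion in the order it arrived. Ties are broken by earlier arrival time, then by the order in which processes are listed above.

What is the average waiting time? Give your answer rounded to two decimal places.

10.60

Timeline: | T1 0-5 | T2 5-8 | T3 8-17 | T4 17-23 | T5 23-28 |
Completion: T1=5  T2=8  T3=17  T4=23  T5=28
Turnaround (C−A): T1=5  T2=8  T3=17  T4=23  T5=28
Waiting times: T1=0, T2=5, T3=8, T4=17, T5=23
Average waiting = (0+5+8+17+23) / 5 = 53/5 = 10.60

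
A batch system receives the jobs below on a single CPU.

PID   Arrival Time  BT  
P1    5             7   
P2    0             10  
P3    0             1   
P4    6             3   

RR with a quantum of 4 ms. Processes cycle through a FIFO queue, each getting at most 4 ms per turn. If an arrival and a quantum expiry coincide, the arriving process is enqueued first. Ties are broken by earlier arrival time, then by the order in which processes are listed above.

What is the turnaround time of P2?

18

Gantt: | P2 0-4 | P3 4-5 | P2 5-9 | P1 9-13 | P4 13-16 | P2 16-18 | P1 18-21 |
Completion: P1=21  P2=18  P3=5  P4=16
Turnaround (C−A): P1=16  P2=18  P3=5  P4=10
Turnaround(P2) = completion − arrival = 18 − 0 = 18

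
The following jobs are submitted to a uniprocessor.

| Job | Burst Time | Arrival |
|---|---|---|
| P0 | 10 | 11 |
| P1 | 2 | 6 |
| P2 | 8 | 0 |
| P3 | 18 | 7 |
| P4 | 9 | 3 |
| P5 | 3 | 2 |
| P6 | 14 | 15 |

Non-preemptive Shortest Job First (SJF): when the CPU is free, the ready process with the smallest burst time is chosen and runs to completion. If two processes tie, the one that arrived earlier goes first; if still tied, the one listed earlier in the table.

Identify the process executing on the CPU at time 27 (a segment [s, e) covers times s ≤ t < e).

Schedule: | P2 0-8 | P1 8-10 | P5 10-13 | P4 13-22 | P0 22-32 | P6 32-46 | P3 46-64 |
Completion: P0=32  P1=10  P2=8  P3=64  P4=22  P5=13  P6=46
Turnaround (C−A): P0=21  P1=4  P2=8  P3=57  P4=19  P5=11  P6=31

P0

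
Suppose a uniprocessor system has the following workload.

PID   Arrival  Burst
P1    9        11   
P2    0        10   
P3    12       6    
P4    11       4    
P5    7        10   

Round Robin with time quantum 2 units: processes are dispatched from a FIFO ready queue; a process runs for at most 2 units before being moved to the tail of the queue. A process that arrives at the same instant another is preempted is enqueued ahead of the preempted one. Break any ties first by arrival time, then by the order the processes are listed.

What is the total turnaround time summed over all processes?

Schedule: | P2 0-8 | P5 8-10 | P2 10-12 | P1 12-14 | P5 14-16 | P4 16-18 | P3 18-20 | P1 20-22 | P5 22-24 | P4 24-26 | P3 26-28 | P1 28-30 | P5 30-32 | P3 32-34 | P1 34-36 | P5 36-38 | P1 38-41 |
Completion: P1=41  P2=12  P3=34  P4=26  P5=38
Turnaround (C−A): P1=32  P2=12  P3=22  P4=15  P5=31
Turnaround = completion − arrival: P1=32, P2=12, P3=22, P4=15, P5=31
Total turnaround = 32 + 12 + 22 + 15 + 31 = 112

112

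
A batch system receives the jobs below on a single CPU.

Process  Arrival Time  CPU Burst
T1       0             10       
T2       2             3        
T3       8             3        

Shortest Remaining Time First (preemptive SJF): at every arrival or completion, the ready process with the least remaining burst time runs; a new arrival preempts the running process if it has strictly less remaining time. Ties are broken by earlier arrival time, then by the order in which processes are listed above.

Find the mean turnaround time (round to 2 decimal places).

Gantt: | T1 0-2 | T2 2-5 | T1 5-8 | T3 8-11 | T1 11-16 |
Completion: T1=16  T2=5  T3=11
Turnaround (C−A): T1=16  T2=3  T3=3
Turnaround times: T1=16, T2=3, T3=3
Average turnaround = (16+3+3) / 3 = 22/3 = 7.33

7.33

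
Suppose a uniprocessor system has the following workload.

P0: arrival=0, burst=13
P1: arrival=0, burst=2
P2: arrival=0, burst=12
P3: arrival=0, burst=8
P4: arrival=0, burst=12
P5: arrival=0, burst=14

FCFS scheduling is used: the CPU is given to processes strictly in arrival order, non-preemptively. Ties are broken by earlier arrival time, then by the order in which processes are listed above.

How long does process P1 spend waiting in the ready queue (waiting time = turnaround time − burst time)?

13

Schedule: | P0 0-13 | P1 13-15 | P2 15-27 | P3 27-35 | P4 35-47 | P5 47-61 |
Completion: P0=13  P1=15  P2=27  P3=35  P4=47  P5=61
Turnaround (C−A): P0=13  P1=15  P2=27  P3=35  P4=47  P5=61
Waiting(P1) = turnaround − burst = 15 − 2 = 13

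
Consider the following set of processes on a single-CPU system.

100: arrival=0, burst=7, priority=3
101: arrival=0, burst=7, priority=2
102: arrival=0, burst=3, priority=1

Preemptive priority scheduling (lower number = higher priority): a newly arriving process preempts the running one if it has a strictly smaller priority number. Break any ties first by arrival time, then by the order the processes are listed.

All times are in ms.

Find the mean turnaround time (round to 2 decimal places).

Gantt: | 102 0-3 | 101 3-10 | 100 10-17 |
Completion: 100=17  101=10  102=3
Turnaround (C−A): 100=17  101=10  102=3
Turnaround times: 100=17, 101=10, 102=3
Average turnaround = (17+10+3) / 3 = 30/3 = 10.00

10.00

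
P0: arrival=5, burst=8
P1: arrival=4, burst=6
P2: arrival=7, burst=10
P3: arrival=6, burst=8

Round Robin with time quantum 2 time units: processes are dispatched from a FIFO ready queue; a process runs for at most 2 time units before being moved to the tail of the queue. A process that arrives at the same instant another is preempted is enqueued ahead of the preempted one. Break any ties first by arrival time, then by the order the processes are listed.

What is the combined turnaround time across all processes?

96

Schedule: | idle 0-4 | P1 4-6 | P0 6-8 | P3 8-10 | P1 10-12 | P2 12-14 | P0 14-16 | P3 16-18 | P1 18-20 | P2 20-22 | P0 22-24 | P3 24-26 | P2 26-28 | P0 28-30 | P3 30-32 | P2 32-36 |
Completion: P0=30  P1=20  P2=36  P3=32
Turnaround = completion − arrival: P0=25, P1=16, P2=29, P3=26
Total turnaround = 25 + 16 + 29 + 26 = 96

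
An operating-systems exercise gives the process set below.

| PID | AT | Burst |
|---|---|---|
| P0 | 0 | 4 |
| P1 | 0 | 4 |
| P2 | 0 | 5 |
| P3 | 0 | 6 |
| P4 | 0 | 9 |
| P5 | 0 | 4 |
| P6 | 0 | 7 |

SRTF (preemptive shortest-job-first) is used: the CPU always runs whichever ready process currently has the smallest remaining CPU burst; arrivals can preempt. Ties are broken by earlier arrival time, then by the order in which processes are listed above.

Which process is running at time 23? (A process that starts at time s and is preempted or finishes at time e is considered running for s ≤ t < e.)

Schedule: | P0 0-4 | P1 4-8 | P5 8-12 | P2 12-17 | P3 17-23 | P6 23-30 | P4 30-39 |
Completion: P0=4  P1=8  P2=17  P3=23  P4=39  P5=12  P6=30

P6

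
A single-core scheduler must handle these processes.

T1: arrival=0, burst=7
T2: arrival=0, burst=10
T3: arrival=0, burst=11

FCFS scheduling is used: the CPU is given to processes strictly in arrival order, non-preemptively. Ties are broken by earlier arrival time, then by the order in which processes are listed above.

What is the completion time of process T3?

28

Schedule: | T1 0-7 | T2 7-17 | T3 17-28 |
Completion: T1=7  T2=17  T3=28
Turnaround (C−A): T1=7  T2=17  T3=28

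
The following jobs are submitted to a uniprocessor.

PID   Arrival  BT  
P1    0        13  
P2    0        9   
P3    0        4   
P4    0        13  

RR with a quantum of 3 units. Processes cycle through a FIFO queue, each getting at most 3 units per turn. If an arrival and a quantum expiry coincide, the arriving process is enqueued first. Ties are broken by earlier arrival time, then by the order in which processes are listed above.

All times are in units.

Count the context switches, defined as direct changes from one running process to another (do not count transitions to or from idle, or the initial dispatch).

14

Gantt: | P1 0-3 | P2 3-6 | P3 6-9 | P4 9-12 | P1 12-15 | P2 15-18 | P3 18-19 | P4 19-22 | P1 22-25 | P2 25-28 | P4 28-31 | P1 31-34 | P4 34-37 | P1 37-38 | P4 38-39 |
Completion: P1=38  P2=28  P3=19  P4=39
Turnaround (C−A): P1=38  P2=28  P3=19  P4=39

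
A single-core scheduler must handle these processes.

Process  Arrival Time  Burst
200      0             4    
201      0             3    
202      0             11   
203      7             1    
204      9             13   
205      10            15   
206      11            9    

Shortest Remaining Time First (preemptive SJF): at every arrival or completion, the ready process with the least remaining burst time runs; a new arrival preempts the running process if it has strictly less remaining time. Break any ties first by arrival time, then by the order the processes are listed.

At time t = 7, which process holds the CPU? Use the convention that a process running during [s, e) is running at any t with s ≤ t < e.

Gantt: | 201 0-3 | 200 3-7 | 203 7-8 | 202 8-19 | 206 19-28 | 204 28-41 | 205 41-56 |
Completion: 200=7  201=3  202=19  203=8  204=41  205=56  206=28
Turnaround (C−A): 200=7  201=3  202=19  203=1  204=32  205=46  206=17

203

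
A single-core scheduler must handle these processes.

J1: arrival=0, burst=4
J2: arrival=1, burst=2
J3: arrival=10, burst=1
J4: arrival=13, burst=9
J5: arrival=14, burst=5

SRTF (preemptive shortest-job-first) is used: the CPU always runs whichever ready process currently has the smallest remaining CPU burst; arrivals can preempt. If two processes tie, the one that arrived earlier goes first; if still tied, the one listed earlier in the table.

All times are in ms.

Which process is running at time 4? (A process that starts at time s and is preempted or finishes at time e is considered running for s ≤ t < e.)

Gantt: | J1 0-1 | J2 1-3 | J1 3-6 | idle 6-10 | J3 10-11 | idle 11-13 | J4 13-14 | J5 14-19 | J4 19-27 |
Completion: J1=6  J2=3  J3=11  J4=27  J5=19
Turnaround (C−A): J1=6  J2=2  J3=1  J4=14  J5=5

J1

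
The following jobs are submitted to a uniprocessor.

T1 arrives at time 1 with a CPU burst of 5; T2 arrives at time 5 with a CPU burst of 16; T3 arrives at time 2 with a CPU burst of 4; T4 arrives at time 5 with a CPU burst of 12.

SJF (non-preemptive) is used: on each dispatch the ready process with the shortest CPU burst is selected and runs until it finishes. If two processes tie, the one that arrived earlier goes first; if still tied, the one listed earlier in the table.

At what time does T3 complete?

Schedule: | idle 0-1 | T1 1-6 | T3 6-10 | T4 10-22 | T2 22-38 |
Completion: T1=6  T2=38  T3=10  T4=22
Turnaround (C−A): T1=5  T2=33  T3=8  T4=17

10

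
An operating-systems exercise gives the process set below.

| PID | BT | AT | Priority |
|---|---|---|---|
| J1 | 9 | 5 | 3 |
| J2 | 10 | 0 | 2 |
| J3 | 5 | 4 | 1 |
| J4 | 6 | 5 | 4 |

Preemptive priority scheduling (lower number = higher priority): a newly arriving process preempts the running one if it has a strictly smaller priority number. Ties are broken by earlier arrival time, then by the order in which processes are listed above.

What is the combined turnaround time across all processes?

Gantt: | J2 0-4 | J3 4-9 | J2 9-15 | J1 15-24 | J4 24-30 |
Completion: J1=24  J2=15  J3=9  J4=30
Turnaround (C−A): J1=19  J2=15  J3=5  J4=25
Turnaround = completion − arrival: J1=19, J2=15, J3=5, J4=25
Total turnaround = 19 + 15 + 5 + 25 = 64

64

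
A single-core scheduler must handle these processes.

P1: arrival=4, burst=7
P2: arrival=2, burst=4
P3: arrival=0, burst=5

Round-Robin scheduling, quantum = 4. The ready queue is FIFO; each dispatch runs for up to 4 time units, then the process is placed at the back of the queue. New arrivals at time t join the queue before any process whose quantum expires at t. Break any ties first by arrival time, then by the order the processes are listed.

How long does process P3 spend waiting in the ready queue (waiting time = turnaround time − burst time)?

Gantt: | P3 0-4 | P2 4-8 | P1 8-12 | P3 12-13 | P1 13-16 |
Completion: P1=16  P2=8  P3=13
Turnaround (C−A): P1=12  P2=6  P3=13
Waiting(P3) = turnaround − burst = 13 − 5 = 8

8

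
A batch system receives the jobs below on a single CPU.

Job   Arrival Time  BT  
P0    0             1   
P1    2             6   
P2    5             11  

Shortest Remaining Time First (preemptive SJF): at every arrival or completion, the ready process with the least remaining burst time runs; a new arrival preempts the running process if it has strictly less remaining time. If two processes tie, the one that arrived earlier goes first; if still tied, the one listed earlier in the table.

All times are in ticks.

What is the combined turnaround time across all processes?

Timeline: | P0 0-1 | idle 1-2 | P1 2-8 | P2 8-19 |
Completion: P0=1  P1=8  P2=19
Turnaround = completion − arrival: P0=1, P1=6, P2=14
Total turnaround = 1 + 6 + 14 = 21

21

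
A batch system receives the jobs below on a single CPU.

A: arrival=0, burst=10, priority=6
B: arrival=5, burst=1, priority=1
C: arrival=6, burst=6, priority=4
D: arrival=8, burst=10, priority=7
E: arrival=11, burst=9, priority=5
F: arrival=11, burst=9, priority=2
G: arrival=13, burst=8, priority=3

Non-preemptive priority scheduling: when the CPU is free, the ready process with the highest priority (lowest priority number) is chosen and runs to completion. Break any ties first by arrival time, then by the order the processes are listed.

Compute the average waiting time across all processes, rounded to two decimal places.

Timeline: | A 0-10 | B 10-11 | F 11-20 | G 20-28 | C 28-34 | E 34-43 | D 43-53 |
Completion: A=10  B=11  C=34  D=53  E=43  F=20  G=28
Waiting times: A=0, B=5, C=22, D=35, E=23, F=0, G=7
Average waiting = (0+5+22+35+23+0+7) / 7 = 92/7 = 13.14

13.14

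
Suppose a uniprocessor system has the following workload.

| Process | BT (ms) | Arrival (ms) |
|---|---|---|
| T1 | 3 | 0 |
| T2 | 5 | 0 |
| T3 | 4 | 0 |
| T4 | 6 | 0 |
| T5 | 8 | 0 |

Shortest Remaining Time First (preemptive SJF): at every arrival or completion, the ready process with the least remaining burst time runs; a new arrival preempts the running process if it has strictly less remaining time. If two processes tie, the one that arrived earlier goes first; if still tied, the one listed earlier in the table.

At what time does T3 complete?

7

Schedule: | T1 0-3 | T3 3-7 | T2 7-12 | T4 12-18 | T5 18-26 |
Completion: T1=3  T2=12  T3=7  T4=18  T5=26
Turnaround (C−A): T1=3  T2=12  T3=7  T4=18  T5=26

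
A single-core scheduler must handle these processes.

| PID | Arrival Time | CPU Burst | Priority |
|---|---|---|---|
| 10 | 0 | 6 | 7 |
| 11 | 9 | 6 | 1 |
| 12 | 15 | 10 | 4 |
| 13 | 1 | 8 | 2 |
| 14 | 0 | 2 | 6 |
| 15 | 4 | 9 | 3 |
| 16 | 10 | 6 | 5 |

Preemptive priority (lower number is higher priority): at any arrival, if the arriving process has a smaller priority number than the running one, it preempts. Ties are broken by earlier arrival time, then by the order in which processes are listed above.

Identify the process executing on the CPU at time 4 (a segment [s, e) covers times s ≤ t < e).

13

Timeline: | 14 0-1 | 13 1-9 | 11 9-15 | 15 15-24 | 12 24-34 | 16 34-40 | 14 40-41 | 10 41-47 |
Completion: 10=47  11=15  12=34  13=9  14=41  15=24  16=40
Turnaround (C−A): 10=47  11=6  12=19  13=8  14=41  15=20  16=30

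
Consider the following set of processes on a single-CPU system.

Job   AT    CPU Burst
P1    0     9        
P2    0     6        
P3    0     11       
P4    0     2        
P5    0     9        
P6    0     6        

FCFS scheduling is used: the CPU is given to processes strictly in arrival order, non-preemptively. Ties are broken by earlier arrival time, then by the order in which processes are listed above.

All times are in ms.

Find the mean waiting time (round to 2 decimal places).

19.17

Gantt: | P1 0-9 | P2 9-15 | P3 15-26 | P4 26-28 | P5 28-37 | P6 37-43 |
Completion: P1=9  P2=15  P3=26  P4=28  P5=37  P6=43
Turnaround (C−A): P1=9  P2=15  P3=26  P4=28  P5=37  P6=43
Waiting times: P1=0, P2=9, P3=15, P4=26, P5=28, P6=37
Average waiting = (0+9+15+26+28+37) / 6 = 115/6 = 19.17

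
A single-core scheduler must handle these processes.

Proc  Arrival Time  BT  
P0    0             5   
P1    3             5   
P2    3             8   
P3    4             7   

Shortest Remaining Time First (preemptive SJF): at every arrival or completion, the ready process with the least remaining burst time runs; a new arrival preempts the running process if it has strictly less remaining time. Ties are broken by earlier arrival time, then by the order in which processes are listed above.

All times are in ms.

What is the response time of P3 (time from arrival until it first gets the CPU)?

6

Timeline: | P0 0-5 | P1 5-10 | P3 10-17 | P2 17-25 |
Completion: P0=5  P1=10  P2=25  P3=17
Turnaround (C−A): P0=5  P1=7  P2=22  P3=13
Response(P3) = first start − arrival = 10 − 4 = 6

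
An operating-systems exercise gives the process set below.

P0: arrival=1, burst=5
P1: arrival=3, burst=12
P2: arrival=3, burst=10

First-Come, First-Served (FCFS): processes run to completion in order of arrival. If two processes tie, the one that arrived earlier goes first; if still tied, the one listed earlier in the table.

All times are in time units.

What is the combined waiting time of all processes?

Timeline: | idle 0-1 | P0 1-6 | P1 6-18 | P2 18-28 |
Completion: P0=6  P1=18  P2=28
Turnaround (C−A): P0=5  P1=15  P2=25
Waiting = turnaround − burst: P0=0, P1=3, P2=15
Total waiting = 0 + 3 + 15 = 18

18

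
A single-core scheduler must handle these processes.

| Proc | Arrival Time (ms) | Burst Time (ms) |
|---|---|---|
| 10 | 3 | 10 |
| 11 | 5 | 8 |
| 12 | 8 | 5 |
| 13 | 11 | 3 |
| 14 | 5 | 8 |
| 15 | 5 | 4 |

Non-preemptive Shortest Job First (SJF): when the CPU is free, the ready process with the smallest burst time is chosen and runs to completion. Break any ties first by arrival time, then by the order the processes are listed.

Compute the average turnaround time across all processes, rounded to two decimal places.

Gantt: | idle 0-3 | 10 3-13 | 13 13-16 | 15 16-20 | 12 20-25 | 11 25-33 | 14 33-41 |
Completion: 10=13  11=33  12=25  13=16  14=41  15=20
Turnaround times: 10=10, 11=28, 12=17, 13=5, 14=36, 15=15
Average turnaround = (10+28+17+5+36+15) / 6 = 111/6 = 18.50

18.50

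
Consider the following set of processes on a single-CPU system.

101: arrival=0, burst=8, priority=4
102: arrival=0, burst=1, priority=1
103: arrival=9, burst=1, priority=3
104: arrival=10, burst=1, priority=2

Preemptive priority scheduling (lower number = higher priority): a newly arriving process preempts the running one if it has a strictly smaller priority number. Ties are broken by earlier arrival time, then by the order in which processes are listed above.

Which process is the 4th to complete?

Schedule: | 102 0-1 | 101 1-9 | 103 9-10 | 104 10-11 |
Completion: 101=9  102=1  103=10  104=11
Finish order: 102 → 101 → 103 → 104

104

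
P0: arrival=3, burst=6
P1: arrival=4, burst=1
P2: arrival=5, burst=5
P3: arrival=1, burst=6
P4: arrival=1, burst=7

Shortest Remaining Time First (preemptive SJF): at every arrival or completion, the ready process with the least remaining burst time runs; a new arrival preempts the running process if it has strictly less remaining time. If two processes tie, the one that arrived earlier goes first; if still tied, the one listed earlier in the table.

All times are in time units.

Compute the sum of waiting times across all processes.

32

Gantt: | idle 0-1 | P3 1-4 | P1 4-5 | P3 5-8 | P2 8-13 | P0 13-19 | P4 19-26 |
Completion: P0=19  P1=5  P2=13  P3=8  P4=26
Waiting = turnaround − burst: P0=10, P1=0, P2=3, P3=1, P4=18
Total waiting = 10 + 0 + 3 + 1 + 18 = 32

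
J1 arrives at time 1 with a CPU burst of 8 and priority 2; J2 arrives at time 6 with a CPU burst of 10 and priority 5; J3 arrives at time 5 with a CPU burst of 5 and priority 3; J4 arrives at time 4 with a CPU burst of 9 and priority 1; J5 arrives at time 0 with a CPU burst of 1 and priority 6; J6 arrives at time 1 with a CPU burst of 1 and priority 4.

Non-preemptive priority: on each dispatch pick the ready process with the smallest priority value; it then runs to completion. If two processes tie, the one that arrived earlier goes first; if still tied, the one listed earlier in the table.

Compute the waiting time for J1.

0

Gantt: | J5 0-1 | J1 1-9 | J4 9-18 | J3 18-23 | J6 23-24 | J2 24-34 |
Completion: J1=9  J2=34  J3=23  J4=18  J5=1  J6=24
Turnaround (C−A): J1=8  J2=28  J3=18  J4=14  J5=1  J6=23
Waiting(J1) = turnaround − burst = 8 − 8 = 0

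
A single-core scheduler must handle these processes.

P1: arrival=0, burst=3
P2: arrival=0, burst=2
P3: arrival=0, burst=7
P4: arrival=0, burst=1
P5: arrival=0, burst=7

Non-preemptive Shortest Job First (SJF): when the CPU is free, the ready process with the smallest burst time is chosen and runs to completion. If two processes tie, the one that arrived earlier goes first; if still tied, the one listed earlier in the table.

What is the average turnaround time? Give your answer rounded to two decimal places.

8.60

Timeline: | P4 0-1 | P2 1-3 | P1 3-6 | P3 6-13 | P5 13-20 |
Completion: P1=6  P2=3  P3=13  P4=1  P5=20
Turnaround (C−A): P1=6  P2=3  P3=13  P4=1  P5=20
Turnaround times: P1=6, P2=3, P3=13, P4=1, P5=20
Average turnaround = (6+3+13+1+20) / 5 = 43/5 = 8.60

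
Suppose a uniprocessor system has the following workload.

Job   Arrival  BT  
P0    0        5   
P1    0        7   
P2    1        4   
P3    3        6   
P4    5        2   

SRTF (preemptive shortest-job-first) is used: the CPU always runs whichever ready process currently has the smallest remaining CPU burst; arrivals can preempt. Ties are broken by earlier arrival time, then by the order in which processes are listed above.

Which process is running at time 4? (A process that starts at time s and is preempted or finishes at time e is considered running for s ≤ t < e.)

Timeline: | P0 0-5 | P4 5-7 | P2 7-11 | P3 11-17 | P1 17-24 |
Completion: P0=5  P1=24  P2=11  P3=17  P4=7
Turnaround (C−A): P0=5  P1=24  P2=10  P3=14  P4=2

P0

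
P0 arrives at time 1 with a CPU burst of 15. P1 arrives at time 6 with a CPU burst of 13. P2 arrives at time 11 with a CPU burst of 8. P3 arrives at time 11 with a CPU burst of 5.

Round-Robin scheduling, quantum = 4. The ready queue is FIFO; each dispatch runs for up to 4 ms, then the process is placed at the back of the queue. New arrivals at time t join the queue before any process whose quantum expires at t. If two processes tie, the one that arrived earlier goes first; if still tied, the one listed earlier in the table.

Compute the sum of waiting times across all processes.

77

Schedule: | idle 0-1 | P0 1-9 | P1 9-13 | P0 13-17 | P2 17-21 | P3 21-25 | P1 25-29 | P0 29-32 | P2 32-36 | P3 36-37 | P1 37-42 |
Completion: P0=32  P1=42  P2=36  P3=37
Waiting = turnaround − burst: P0=16, P1=23, P2=17, P3=21
Total waiting = 16 + 23 + 17 + 21 = 77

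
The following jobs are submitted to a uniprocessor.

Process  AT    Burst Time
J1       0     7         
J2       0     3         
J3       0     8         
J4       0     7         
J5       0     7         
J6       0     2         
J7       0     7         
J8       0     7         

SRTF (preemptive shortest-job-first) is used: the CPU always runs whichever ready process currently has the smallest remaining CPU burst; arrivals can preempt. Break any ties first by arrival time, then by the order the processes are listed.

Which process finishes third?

J1

Schedule: | J6 0-2 | J2 2-5 | J1 5-12 | J4 12-19 | J5 19-26 | J7 26-33 | J8 33-40 | J3 40-48 |
Completion: J1=12  J2=5  J3=48  J4=19  J5=26  J6=2  J7=33  J8=40
Turnaround (C−A): J1=12  J2=5  J3=48  J4=19  J5=26  J6=2  J7=33  J8=40
Finish order: J6 → J2 → J1 → J4 → J5 → J7 → J8 → J3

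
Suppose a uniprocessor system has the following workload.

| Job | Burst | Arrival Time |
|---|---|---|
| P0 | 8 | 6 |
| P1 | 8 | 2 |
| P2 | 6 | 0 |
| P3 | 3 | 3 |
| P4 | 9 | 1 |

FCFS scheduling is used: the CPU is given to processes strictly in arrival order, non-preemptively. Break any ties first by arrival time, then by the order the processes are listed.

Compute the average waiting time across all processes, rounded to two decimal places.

Gantt: | P2 0-6 | P4 6-15 | P1 15-23 | P3 23-26 | P0 26-34 |
Completion: P0=34  P1=23  P2=6  P3=26  P4=15
Turnaround (C−A): P0=28  P1=21  P2=6  P3=23  P4=14
Waiting times: P0=20, P1=13, P2=0, P3=20, P4=5
Average waiting = (20+13+0+20+5) / 5 = 58/5 = 11.60

11.60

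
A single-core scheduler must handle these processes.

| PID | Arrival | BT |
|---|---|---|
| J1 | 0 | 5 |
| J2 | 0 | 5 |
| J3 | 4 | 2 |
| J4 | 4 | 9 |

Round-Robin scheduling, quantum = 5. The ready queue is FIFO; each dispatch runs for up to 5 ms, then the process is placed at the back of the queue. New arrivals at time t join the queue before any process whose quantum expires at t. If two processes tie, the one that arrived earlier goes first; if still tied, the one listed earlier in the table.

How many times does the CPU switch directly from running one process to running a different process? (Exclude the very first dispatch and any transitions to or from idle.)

Schedule: | J1 0-5 | J2 5-10 | J3 10-12 | J4 12-21 |
Completion: J1=5  J2=10  J3=12  J4=21
Turnaround (C−A): J1=5  J2=10  J3=8  J4=17

3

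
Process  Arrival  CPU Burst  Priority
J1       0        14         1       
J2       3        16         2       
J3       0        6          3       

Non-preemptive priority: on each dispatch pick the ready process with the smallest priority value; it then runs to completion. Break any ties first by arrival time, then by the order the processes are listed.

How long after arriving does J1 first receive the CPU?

0

Gantt: | J1 0-14 | J2 14-30 | J3 30-36 |
Completion: J1=14  J2=30  J3=36
Response(J1) = first start − arrival = 0 − 0 = 0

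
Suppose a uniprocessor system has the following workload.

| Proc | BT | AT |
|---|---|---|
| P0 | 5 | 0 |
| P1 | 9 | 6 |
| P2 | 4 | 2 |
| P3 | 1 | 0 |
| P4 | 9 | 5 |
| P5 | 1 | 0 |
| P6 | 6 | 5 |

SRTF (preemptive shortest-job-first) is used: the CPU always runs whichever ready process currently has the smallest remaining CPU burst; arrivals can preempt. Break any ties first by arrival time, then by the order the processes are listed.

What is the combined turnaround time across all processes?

Timeline: | P3 0-1 | P5 1-2 | P2 2-6 | P0 6-11 | P6 11-17 | P4 17-26 | P1 26-35 |
Completion: P0=11  P1=35  P2=6  P3=1  P4=26  P5=2  P6=17
Turnaround (C−A): P0=11  P1=29  P2=4  P3=1  P4=21  P5=2  P6=12
Turnaround = completion − arrival: P0=11, P1=29, P2=4, P3=1, P4=21, P5=2, P6=12
Total turnaround = 11 + 29 + 4 + 1 + 21 + 2 + 12 = 80

80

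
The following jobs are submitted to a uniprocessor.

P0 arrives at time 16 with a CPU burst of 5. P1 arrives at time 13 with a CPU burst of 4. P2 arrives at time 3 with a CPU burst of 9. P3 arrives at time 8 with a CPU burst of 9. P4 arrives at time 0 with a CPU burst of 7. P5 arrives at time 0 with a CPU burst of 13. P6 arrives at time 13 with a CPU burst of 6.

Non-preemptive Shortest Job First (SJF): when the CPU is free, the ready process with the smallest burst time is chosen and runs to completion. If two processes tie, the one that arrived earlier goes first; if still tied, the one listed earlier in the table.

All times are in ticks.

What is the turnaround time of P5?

53

Timeline: | P4 0-7 | P2 7-16 | P1 16-20 | P0 20-25 | P6 25-31 | P3 31-40 | P5 40-53 |
Completion: P0=25  P1=20  P2=16  P3=40  P4=7  P5=53  P6=31
Turnaround(P5) = completion − arrival = 53 − 0 = 53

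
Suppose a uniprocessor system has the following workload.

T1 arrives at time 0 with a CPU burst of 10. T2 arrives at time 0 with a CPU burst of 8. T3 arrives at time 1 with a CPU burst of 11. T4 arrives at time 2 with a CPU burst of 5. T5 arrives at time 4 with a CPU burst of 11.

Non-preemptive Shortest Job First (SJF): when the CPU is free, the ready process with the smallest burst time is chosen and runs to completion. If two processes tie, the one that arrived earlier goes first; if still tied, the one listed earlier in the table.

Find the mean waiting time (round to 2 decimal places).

Schedule: | T2 0-8 | T4 8-13 | T1 13-23 | T3 23-34 | T5 34-45 |
Completion: T1=23  T2=8  T3=34  T4=13  T5=45
Turnaround (C−A): T1=23  T2=8  T3=33  T4=11  T5=41
Waiting times: T1=13, T2=0, T3=22, T4=6, T5=30
Average waiting = (13+0+22+6+30) / 5 = 71/5 = 14.20

14.20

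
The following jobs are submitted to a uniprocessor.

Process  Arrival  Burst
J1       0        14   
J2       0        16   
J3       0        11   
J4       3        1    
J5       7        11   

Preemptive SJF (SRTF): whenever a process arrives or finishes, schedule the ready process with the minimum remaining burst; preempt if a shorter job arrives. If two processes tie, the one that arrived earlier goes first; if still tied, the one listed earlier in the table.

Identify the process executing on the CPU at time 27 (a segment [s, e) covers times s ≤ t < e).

Schedule: | J3 0-3 | J4 3-4 | J3 4-12 | J5 12-23 | J1 23-37 | J2 37-53 |
Completion: J1=37  J2=53  J3=12  J4=4  J5=23

J1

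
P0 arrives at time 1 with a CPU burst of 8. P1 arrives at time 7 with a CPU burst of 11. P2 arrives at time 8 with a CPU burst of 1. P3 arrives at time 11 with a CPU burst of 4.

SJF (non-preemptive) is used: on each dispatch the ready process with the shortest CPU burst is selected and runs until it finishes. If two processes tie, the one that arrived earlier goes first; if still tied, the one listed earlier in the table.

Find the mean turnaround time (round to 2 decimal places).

Gantt: | idle 0-1 | P0 1-9 | P2 9-10 | P1 10-21 | P3 21-25 |
Completion: P0=9  P1=21  P2=10  P3=25
Turnaround times: P0=8, P1=14, P2=2, P3=14
Average turnaround = (8+14+2+14) / 4 = 38/4 = 9.50

9.50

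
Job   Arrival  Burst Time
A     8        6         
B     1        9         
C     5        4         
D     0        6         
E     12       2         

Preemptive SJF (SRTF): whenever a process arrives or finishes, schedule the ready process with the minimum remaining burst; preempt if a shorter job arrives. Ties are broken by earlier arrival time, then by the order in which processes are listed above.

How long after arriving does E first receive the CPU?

Timeline: | D 0-6 | C 6-10 | A 10-12 | E 12-14 | A 14-18 | B 18-27 |
Completion: A=18  B=27  C=10  D=6  E=14
Response(E) = first start − arrival = 12 − 12 = 0

0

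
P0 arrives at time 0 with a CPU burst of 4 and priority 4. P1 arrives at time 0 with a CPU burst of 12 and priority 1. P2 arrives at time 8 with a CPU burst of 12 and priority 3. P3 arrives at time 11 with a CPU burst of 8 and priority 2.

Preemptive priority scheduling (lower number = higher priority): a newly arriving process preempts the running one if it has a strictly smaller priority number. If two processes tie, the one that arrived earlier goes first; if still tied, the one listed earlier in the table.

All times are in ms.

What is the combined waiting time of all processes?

45

Schedule: | P1 0-12 | P3 12-20 | P2 20-32 | P0 32-36 |
Completion: P0=36  P1=12  P2=32  P3=20
Turnaround (C−A): P0=36  P1=12  P2=24  P3=9
Waiting = turnaround − burst: P0=32, P1=0, P2=12, P3=1
Total waiting = 32 + 0 + 12 + 1 = 45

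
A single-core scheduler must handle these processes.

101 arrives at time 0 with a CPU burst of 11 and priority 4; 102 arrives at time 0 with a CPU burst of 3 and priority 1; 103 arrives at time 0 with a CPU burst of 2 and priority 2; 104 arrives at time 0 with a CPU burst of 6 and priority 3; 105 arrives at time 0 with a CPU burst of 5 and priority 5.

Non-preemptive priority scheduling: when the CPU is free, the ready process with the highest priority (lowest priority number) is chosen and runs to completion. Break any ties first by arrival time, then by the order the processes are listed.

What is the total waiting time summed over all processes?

41

Timeline: | 102 0-3 | 103 3-5 | 104 5-11 | 101 11-22 | 105 22-27 |
Completion: 101=22  102=3  103=5  104=11  105=27
Waiting = turnaround − burst: 101=11, 102=0, 103=3, 104=5, 105=22
Total waiting = 11 + 0 + 3 + 5 + 22 = 41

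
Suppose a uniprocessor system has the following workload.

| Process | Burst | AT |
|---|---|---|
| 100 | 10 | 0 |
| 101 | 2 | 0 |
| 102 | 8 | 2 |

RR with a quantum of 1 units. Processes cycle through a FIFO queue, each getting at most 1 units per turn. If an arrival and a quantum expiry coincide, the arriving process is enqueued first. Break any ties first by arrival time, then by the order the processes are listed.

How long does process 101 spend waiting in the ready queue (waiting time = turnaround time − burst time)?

Gantt: | 100 0-1 | 101 1-2 | 100 2-3 | 102 3-4 | 101 4-5 | 100 5-6 | 102 6-7 | 100 7-8 | 102 8-9 | 100 9-10 | 102 10-11 | 100 11-12 | 102 12-13 | 100 13-14 | 102 14-15 | 100 15-16 | 102 16-17 | 100 17-18 | 102 18-19 | 100 19-20 |
Completion: 100=20  101=5  102=19
Waiting(101) = turnaround − burst = 5 − 2 = 3

3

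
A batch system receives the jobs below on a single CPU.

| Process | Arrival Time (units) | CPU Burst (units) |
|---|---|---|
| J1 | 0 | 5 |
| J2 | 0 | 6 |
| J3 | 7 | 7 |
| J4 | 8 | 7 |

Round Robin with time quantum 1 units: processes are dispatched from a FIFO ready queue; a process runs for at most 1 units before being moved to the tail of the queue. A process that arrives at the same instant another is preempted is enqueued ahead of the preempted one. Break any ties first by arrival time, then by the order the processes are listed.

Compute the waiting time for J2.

Gantt: | J1 0-1 | J2 1-2 | J1 2-3 | J2 3-4 | J1 4-5 | J2 5-6 | J1 6-7 | J2 7-8 | J3 8-9 | J1 9-10 | J4 10-11 | J2 11-12 | J3 12-13 | J4 13-14 | J2 14-15 | J3 15-16 | J4 16-17 | J3 17-18 | J4 18-19 | J3 19-20 | J4 20-21 | J3 21-22 | J4 22-23 | J3 23-24 | J4 24-25 |
Completion: J1=10  J2=15  J3=24  J4=25
Waiting(J2) = turnaround − burst = 15 − 6 = 9

9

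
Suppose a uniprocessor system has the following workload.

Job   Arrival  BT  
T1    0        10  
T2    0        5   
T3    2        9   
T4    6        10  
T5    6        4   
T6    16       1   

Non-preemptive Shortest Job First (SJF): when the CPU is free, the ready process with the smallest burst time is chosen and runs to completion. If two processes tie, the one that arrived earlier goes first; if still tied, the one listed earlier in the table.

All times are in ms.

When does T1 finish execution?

Schedule: | T2 0-5 | T3 5-14 | T5 14-18 | T6 18-19 | T1 19-29 | T4 29-39 |
Completion: T1=29  T2=5  T3=14  T4=39  T5=18  T6=19

29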